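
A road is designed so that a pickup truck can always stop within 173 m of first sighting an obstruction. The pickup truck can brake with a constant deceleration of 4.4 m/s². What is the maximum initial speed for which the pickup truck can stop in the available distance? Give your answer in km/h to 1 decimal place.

Maximum speed ≈ 140.5 km/h

v²/(2a) = d ⇒ v = √(2 × 4.400 × 173) = √1522.40 = 39.0179 m/s.
39.0179 m/s × 3.6 = 140.464 km/h.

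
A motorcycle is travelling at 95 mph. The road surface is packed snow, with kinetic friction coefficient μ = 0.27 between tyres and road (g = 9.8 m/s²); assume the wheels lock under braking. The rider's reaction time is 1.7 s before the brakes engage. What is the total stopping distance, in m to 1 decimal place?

95 mph × 0.44704 = 42.4688 m/s.
a = μg = 0.27 × 9.8 = 2.646 m/s².
Reaction distance = v·t_r = 42.4688 × 1.7 = 72.197 m.
Braking distance = v²/(2a) = 42.4688² / (2 × 2.646) = 1803.599 / 5.292 = 340.816 m.
Total = 72.197 + 340.816 = 413.013 m.

Total stopping distance ≈ 413.0 m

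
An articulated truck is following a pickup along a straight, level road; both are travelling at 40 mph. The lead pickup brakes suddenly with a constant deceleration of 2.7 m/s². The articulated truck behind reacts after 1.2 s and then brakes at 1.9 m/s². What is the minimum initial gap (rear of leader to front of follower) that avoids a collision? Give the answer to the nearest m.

40 mph × 0.44704 = 17.8816 m/s.
Leader travels v²/(2a_L) = 319.752 / 5.400 = 59.213 m before stopping.
Follower covers v·t_r = 17.8816 × 1.2 = 21.458 m while reacting, then v²/(2a_F) = 319.752 / 3.800 = 84.145 m while braking, for a total of 21.458 + 84.145 = 105.603 m.
Since a_F ≤ a_L and the follower starts braking later, the follower is never slower than the leader, so the closest approach is when both have stopped.
Minimum gap = 105.603 − 59.213 = 46.390 m.

Minimum gap ≈ 46 m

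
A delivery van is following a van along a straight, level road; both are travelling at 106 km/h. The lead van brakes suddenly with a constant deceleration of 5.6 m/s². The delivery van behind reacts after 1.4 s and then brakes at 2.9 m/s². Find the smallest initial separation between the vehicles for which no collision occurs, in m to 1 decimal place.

Minimum gap ≈ 113.3 m

106 km/h ÷ 3.6 = 29.4444 m/s.
Leader travels v²/(2a_L) = 866.973 / 11.200 = 77.408 m before stopping.
Follower covers v·t_r = 29.4444 × 1.4 = 41.222 m while reacting, then v²/(2a_F) = 866.973 / 5.800 = 149.478 m while braking, for a total of 41.222 + 149.478 = 190.700 m.
Since a_F ≤ a_L and the follower starts braking later, the follower is never slower than the leader, so the closest approach is when both have stopped.
Minimum gap = 190.700 − 77.408 = 113.292 m.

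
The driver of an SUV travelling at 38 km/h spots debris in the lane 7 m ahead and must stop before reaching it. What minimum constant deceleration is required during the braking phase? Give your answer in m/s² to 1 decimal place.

38 km/h ÷ 3.6 = 10.5556 m/s.
v² = 2a·d ⇒ a = v²/(2d) = 10.5556² / (2 × 7.000) = 111.421 / 14.000 = 7.9586 m/s².

Required deceleration ≈ 8.0 m/s²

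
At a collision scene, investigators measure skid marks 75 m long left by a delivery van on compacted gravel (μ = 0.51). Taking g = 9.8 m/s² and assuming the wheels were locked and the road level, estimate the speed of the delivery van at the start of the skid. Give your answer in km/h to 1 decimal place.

Initial speed ≈ 98.6 km/h

Deceleration a = μg = 0.51 × 9.8 = 4.998 m/s².
v = √(2a·d) = √(2 × 4.998 × 75) = √749.700 = 27.3807 m/s.
= 27.3807 × 3.6 = 98.571 km/h.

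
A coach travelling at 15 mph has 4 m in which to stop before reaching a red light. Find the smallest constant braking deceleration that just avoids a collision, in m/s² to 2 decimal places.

Required deceleration ≈ 5.62 m/s²

15 mph × 0.44704 = 6.7056 m/s.
v² = 2a·d ⇒ a = v²/(2d) = 6.7056² / (2 × 4.000) = 44.965 / 8.000 = 5.6206 m/s².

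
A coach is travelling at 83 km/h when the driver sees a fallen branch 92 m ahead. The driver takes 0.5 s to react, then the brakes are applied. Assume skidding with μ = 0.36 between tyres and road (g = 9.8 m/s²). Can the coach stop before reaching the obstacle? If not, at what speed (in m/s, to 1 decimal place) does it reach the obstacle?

Yes — it stops about 5.1 m short of the obstacle, so it never reaches it

83 km/h ÷ 3.6 = 23.0556 m/s.
a = μg = 0.36 × 9.8 = 3.528 m/s².
Reaction distance = 23.0556 × 0.5 = 11.528 m.
Braking distance = v²/(2a) = 531.561 / 7.056 = 75.335 m.
Total stopping distance = 11.528 + 75.335 = 86.863 m, vs 92 m available — it stops with 92 − 86.863 = 5.137 m to spare.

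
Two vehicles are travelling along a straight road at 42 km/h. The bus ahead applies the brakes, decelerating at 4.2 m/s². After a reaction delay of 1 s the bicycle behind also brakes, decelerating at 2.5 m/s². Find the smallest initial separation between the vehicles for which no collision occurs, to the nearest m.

42 km/h ÷ 3.6 = 11.6667 m/s.
Leader travels v²/(2a_L) = 136.112 / 8.400 = 16.204 m before stopping.
Follower covers v·t_r = 11.6667 × 1 = 11.667 m while reacting, then v²/(2a_F) = 136.112 / 5.000 = 27.222 m while braking, for a total of 11.667 + 27.222 = 38.889 m.
Since a_F ≤ a_L and the follower starts braking later, the follower is never slower than the leader, so the closest approach is when both have stopped.
Minimum gap = 38.889 − 16.204 = 22.685 m.

Minimum gap ≈ 23 m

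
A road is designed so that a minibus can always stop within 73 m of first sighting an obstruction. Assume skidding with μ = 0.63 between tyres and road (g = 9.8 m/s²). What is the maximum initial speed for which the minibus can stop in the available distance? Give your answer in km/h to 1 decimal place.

a = μg = 0.63 × 9.8 = 6.174 m/s².
v²/(2a) = d ⇒ v = √(2 × 6.174 × 73) = √901.40 = 30.0233 m/s.
30.0233 m/s × 3.6 = 108.084 km/h.

Maximum speed ≈ 108.1 km/h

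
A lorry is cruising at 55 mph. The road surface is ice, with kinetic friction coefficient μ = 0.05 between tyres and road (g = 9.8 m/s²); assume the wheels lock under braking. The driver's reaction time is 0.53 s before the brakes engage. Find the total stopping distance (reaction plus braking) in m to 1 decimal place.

Total stopping distance ≈ 629.9 m

55 mph × 0.44704 = 24.5872 m/s.
a = μg = 0.05 × 9.8 = 0.490 m/s².
Reaction distance = v·t_r = 24.5872 × 0.53 = 13.031 m.
Braking distance = v²/(2a) = 24.5872² / (2 × 0.490) = 604.530 / 0.980 = 616.867 m.
Total = 13.031 + 616.867 = 629.898 m.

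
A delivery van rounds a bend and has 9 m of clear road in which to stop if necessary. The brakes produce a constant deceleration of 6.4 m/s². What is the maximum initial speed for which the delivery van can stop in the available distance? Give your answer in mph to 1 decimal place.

v²/(2a) = d ⇒ v = √(2 × 6.400 × 9) = √115.20 = 10.7331 m/s.
10.7331 m/s ÷ 0.44704 = 24.009 mph.

Maximum speed ≈ 24.0 mph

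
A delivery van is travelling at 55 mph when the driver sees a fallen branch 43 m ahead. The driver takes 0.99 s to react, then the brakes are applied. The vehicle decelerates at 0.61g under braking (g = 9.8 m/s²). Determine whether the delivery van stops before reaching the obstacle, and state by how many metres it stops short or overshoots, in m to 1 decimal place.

55 mph × 0.44704 = 24.5872 m/s.
a = 0.61 × 9.8 = 5.978 m/s².
Reaction distance = 24.5872 × 0.99 = 24.341 m.
Braking distance = v²/(2a) = 604.530 / 11.956 = 50.563 m.
Total stopping distance = 24.341 + 50.563 = 74.904 m, vs 43 m available — it cannot stop in time and overshoots by 74.904 − 43 = 31.904 m.

No — it overshoots by 31.9 m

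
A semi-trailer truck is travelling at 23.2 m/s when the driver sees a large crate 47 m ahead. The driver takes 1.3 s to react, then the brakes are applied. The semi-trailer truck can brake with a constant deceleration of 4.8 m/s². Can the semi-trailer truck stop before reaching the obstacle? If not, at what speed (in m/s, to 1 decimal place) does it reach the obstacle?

No — it strikes the obstacle at 19.4 m/s

Reaction distance = 23.2000 × 1.3 = 30.160 m.
Braking distance needed to stop: v²/(2a) = 538.240 / 9.600 = 56.067 m, so total needed = 30.160 + 56.067 = 86.227 m > 47 m — it cannot stop.
Distance remaining when braking begins: 47 − 30.160 = 16.840 m.
v² = v₀² − 2a·d = 538.240 − 2 × 4.800 × 16.840 = 376.576 m²/s².
v = √376.576 = 19.406 m/s.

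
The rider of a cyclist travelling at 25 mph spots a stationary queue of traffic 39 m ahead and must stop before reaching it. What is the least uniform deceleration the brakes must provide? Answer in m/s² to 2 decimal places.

25 mph × 0.44704 = 11.1760 m/s.
v² = 2a·d ⇒ a = v²/(2d) = 11.1760² / (2 × 39.000) = 124.903 / 78.000 = 1.6013 m/s².

Required deceleration ≈ 1.60 m/s²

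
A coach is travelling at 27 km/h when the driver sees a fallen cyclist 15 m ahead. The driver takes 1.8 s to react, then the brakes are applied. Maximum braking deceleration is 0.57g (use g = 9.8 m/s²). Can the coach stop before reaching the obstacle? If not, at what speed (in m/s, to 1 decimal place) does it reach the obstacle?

No — it strikes the obstacle at 6.3 m/s

27 km/h ÷ 3.6 = 7.5000 m/s.
a = 0.57 × 9.8 = 5.586 m/s².
Reaction distance = 7.5000 × 1.8 = 13.500 m.
Braking distance needed to stop: v²/(2a) = 56.250 / 11.172 = 5.035 m, so total needed = 13.500 + 5.035 = 18.535 m > 15 m — it cannot stop.
Distance remaining when braking begins: 15 − 13.500 = 1.500 m.
v² = v₀² − 2a·d = 56.250 − 2 × 5.586 × 1.500 = 39.492 m²/s².
v = √39.492 = 6.284 m/s.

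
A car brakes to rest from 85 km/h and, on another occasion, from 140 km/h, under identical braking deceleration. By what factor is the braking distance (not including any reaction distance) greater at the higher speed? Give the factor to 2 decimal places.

Braking distance d = v²/(2a), so with a fixed, d ∝ v².
Factor = (140/85)² = 1.6471² = 2.7129.

Factor ≈ 2.71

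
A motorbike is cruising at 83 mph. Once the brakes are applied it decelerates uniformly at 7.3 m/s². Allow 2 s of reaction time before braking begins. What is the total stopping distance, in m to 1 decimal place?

83 mph × 0.44704 = 37.1043 m/s.
Reaction distance = v·t_r = 37.1043 × 2 = 74.209 m.
Braking distance = v²/(2a) = 37.1043² / (2 × 7.300) = 1376.729 / 14.600 = 94.297 m.
Total = 74.209 + 94.297 = 168.506 m.

Total stopping distance ≈ 168.5 m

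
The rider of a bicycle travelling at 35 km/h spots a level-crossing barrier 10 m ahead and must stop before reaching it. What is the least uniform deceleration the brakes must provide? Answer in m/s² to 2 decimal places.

Required deceleration ≈ 4.73 m/s²

35 km/h ÷ 3.6 = 9.7222 m/s.
v² = 2a·d ⇒ a = v²/(2d) = 9.7222² / (2 × 10.000) = 94.521 / 20.000 = 4.7260 m/s².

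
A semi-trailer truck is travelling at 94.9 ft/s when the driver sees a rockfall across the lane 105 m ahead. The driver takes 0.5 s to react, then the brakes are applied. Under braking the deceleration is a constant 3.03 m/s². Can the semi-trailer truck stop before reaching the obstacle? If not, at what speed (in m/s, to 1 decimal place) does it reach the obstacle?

94.9 ft/s × 0.3048 = 28.9255 m/s.
Reaction distance = 28.9255 × 0.5 = 14.463 m.
Braking distance needed to stop: v²/(2a) = 836.685 / 6.060 = 138.067 m, so total needed = 14.463 + 138.067 = 152.530 m > 105 m — it cannot stop.
Distance remaining when braking begins: 105 − 14.463 = 90.537 m.
v² = v₀² − 2a·d = 836.685 − 2 × 3.030 × 90.537 = 288.031 m²/s².
v = √288.031 = 16.971 m/s.

No — it strikes the obstacle at 17.0 m/s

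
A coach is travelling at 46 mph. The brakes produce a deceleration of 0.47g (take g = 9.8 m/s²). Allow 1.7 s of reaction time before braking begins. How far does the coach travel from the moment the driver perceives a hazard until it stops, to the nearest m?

46 mph × 0.44704 = 20.5638 m/s.
a = 0.47 × 9.8 = 4.606 m/s².
Reaction distance = v·t_r = 20.5638 × 1.7 = 34.958 m.
Braking distance = v²/(2a) = 20.5638² / (2 × 4.606) = 422.870 / 9.212 = 45.904 m.
Total = 34.958 + 45.904 = 80.862 m.

Total stopping distance ≈ 81 m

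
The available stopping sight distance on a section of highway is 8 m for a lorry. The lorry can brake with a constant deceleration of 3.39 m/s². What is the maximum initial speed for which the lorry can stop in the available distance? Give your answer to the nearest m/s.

v²/(2a) = d ⇒ v = √(2 × 3.390 × 8) = √54.24 = 7.3648 m/s.

Maximum speed ≈ 7 m/s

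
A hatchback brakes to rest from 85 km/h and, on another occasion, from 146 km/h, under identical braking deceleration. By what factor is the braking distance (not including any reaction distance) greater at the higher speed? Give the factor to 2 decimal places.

Braking distance d = v²/(2a), so with a fixed, d ∝ v².
Factor = (146/85)² = 1.7176² = 2.9501.

Factor ≈ 2.95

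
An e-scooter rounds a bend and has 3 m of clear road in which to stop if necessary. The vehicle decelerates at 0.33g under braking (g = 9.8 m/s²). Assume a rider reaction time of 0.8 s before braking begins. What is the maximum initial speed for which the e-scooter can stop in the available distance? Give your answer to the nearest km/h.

a = 0.33 × 9.8 = 3.234 m/s².
Stopping distance: v·t_r + v²/(2a) = 3 with t_r = 0.8 s and a = 3.234 m/s².
So v² + 5.174 v − 19.40 = 0.
Positive root: v = −a·t_r + √((a·t_r)² + 2a·d) = −2.587 + √(6.693 + 19.40) = 2.5211 m/s.
2.5211 m/s × 3.6 = 9.076 km/h.

Maximum speed ≈ 9 km/h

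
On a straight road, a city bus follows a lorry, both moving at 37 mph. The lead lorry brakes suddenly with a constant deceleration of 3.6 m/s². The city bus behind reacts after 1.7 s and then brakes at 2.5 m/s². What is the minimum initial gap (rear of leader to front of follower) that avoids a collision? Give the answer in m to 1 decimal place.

Minimum gap ≈ 44.8 m

37 mph × 0.44704 = 16.5405 m/s.
Leader travels v²/(2a_L) = 273.588 / 7.200 = 37.998 m before stopping.
Follower covers v·t_r = 16.5405 × 1.7 = 28.119 m while reacting, then v²/(2a_F) = 273.588 / 5.000 = 54.718 m while braking, for a total of 28.119 + 54.718 = 82.837 m.
Since a_F ≤ a_L and the follower starts braking later, the follower is never slower than the leader, so the closest approach is when both have stopped.
Minimum gap = 82.837 − 37.998 = 44.839 m.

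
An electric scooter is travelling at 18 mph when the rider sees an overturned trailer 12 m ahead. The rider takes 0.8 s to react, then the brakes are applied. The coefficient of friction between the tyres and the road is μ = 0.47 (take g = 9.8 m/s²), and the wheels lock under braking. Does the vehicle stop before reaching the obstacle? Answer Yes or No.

18 mph × 0.44704 = 8.0467 m/s.
a = μg = 0.47 × 9.8 = 4.606 m/s².
Reaction distance = 8.0467 × 0.8 = 6.437 m.
Braking distance = v²/(2a) = 64.749 / 9.212 = 7.029 m.
Total stopping distance = 6.437 + 7.029 = 13.466 m, vs 12 m available — it cannot stop in time and overshoots by 13.466 − 12 = 1.466 m.

No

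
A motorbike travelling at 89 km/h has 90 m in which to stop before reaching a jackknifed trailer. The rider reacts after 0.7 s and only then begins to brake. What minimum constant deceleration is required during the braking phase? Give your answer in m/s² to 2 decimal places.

89 km/h ÷ 3.6 = 24.7222 m/s.
Distance covered during reaction = 24.7222 × 0.7 = 17.306 m.
Distance available for braking: 90 − 17.306 = 72.694 m.
v² = 2a·d ⇒ a = v²/(2d) = 24.7222² / (2 × 72.694) = 611.187 / 145.388 = 4.2038 m/s².

Required deceleration ≈ 4.20 m/s²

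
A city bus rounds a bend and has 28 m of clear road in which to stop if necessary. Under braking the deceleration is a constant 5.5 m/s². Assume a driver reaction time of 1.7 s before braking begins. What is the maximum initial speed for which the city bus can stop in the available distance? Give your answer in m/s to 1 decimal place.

Stopping distance: v·t_r + v²/(2a) = 28 with t_r = 1.7 s and a = 5.500 m/s².
So v² + 18.700 v − 308.00 = 0.
Positive root: v = −a·t_r + √((a·t_r)² + 2a·d) = −9.350 + √(87.422 + 308.00) = 10.5352 m/s.

Maximum speed ≈ 10.5 m/s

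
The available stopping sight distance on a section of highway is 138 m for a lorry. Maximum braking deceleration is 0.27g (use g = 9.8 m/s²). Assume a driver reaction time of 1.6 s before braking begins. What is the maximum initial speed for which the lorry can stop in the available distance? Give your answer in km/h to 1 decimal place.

Maximum speed ≈ 83.2 km/h

a = 0.27 × 9.8 = 2.646 m/s².
Stopping distance: v·t_r + v²/(2a) = 138 with t_r = 1.6 s and a = 2.646 m/s².
So v² + 8.467 v − 730.30 = 0.
Positive root: v = −a·t_r + √((a·t_r)² + 2a·d) = −4.234 + √(17.927 + 730.30) = 23.1197 m/s.
23.1197 m/s × 3.6 = 83.231 km/h.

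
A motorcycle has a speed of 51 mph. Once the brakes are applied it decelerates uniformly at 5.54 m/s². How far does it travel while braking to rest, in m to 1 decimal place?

Braking distance ≈ 46.9 m

51 mph × 0.44704 = 22.7990 m/s.
Braking distance = v²/(2a) = 22.7990² / (2 × 5.540) = 519.794 / 11.080 = 46.913 m.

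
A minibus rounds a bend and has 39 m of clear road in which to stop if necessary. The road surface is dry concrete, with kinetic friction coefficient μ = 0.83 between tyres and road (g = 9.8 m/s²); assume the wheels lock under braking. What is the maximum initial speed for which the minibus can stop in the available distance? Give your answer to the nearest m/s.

Maximum speed ≈ 25 m/s

a = μg = 0.83 × 9.8 = 8.134 m/s².
v²/(2a) = d ⇒ v = √(2 × 8.134 × 39) = √634.45 = 25.1883 m/s.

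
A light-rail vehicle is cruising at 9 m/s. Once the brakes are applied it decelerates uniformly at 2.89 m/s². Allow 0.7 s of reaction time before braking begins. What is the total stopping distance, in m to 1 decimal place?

Total stopping distance ≈ 20.3 m

Reaction distance = v·t_r = 9.0000 × 0.7 = 6.300 m.
Braking distance = v²/(2a) = 9.0000² / (2 × 2.890) = 81.000 / 5.780 = 14.014 m.
Total = 6.300 + 14.014 = 20.314 m.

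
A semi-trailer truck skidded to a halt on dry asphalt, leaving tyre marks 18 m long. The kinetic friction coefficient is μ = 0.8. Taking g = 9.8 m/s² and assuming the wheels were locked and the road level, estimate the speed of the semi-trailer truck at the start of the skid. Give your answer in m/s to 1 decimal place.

Deceleration a = μg = 0.8 × 9.8 = 7.840 m/s².
v = √(2a·d) = √(2 × 7.840 × 18) = √282.240 = 16.8000 m/s.

Initial speed ≈ 16.8 m/s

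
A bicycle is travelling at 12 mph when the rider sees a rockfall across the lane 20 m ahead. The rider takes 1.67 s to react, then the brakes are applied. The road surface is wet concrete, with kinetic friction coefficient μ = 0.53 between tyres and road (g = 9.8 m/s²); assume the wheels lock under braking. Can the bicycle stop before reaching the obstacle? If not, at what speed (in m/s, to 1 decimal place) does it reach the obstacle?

Yes — it stops about 8.3 m short of the obstacle, so it never reaches it

12 mph × 0.44704 = 5.3645 m/s.
a = μg = 0.53 × 9.8 = 5.194 m/s².
Reaction distance = 5.3645 × 1.67 = 8.959 m.
Braking distance = v²/(2a) = 28.778 / 10.388 = 2.770 m.
Total stopping distance = 8.959 + 2.770 = 11.729 m, vs 20 m available — it stops with 20 − 11.729 = 8.271 m to spare.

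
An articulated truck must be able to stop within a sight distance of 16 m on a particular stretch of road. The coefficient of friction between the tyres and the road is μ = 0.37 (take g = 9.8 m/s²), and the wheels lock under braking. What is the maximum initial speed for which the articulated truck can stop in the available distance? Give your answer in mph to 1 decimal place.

Maximum speed ≈ 24.1 mph

a = μg = 0.37 × 9.8 = 3.626 m/s².
v²/(2a) = d ⇒ v = √(2 × 3.626 × 16) = √116.03 = 10.7717 m/s.
10.7717 m/s ÷ 0.44704 = 24.096 mph.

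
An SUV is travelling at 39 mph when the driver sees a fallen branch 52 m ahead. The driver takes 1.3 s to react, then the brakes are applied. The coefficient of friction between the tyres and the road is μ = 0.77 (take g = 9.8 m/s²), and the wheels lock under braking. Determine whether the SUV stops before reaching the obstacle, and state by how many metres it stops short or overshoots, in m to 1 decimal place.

Yes — it stops 9.2 m short of the obstacle

39 mph × 0.44704 = 17.4346 m/s.
a = μg = 0.77 × 9.8 = 7.546 m/s².
Reaction distance = 17.4346 × 1.3 = 22.665 m.
Braking distance = v²/(2a) = 303.965 / 15.092 = 20.141 m.
Total stopping distance = 22.665 + 20.141 = 42.806 m, vs 52 m available — it stops with 52 − 42.806 = 9.194 m to spare.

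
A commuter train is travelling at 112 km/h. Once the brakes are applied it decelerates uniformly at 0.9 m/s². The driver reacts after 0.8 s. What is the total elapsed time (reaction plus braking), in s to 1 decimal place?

112 km/h ÷ 3.6 = 31.1111 m/s.
Braking time = v/a = 31.1111 / 0.900 = 34.568 s.
Total = 0.8 + 34.568 = 35.368 s.

Total time ≈ 35.4 s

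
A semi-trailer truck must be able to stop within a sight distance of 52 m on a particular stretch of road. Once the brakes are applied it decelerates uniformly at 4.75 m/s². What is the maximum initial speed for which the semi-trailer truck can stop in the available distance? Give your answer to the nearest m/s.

v²/(2a) = d ⇒ v = √(2 × 4.750 × 52) = √494.00 = 22.2261 m/s.

Maximum speed ≈ 22 m/s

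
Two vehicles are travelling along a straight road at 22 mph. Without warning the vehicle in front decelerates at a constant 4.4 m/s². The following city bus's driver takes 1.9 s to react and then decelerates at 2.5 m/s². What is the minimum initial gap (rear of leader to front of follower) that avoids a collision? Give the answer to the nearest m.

22 mph × 0.44704 = 9.8349 m/s.
Leader travels v²/(2a_L) = 96.725 / 8.800 = 10.991 m before stopping.
Follower covers v·t_r = 9.8349 × 1.9 = 18.686 m while reacting, then v²/(2a_F) = 96.725 / 5.000 = 19.345 m while braking, for a total of 18.686 + 19.345 = 38.031 m.
Since a_F ≤ a_L and the follower starts braking later, the follower is never slower than the leader, so the closest approach is when both have stopped.
Minimum gap = 38.031 − 10.991 = 27.040 m.

Minimum gap ≈ 27 m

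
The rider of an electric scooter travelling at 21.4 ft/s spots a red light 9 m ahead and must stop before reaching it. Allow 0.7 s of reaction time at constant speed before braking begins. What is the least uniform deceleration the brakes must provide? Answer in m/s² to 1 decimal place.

Required deceleration ≈ 4.8 m/s²

21.4 ft/s × 0.3048 = 6.5227 m/s.
Distance covered during reaction = 6.5227 × 0.7 = 4.566 m.
Distance available for braking: 9 − 4.566 = 4.434 m.
v² = 2a·d ⇒ a = v²/(2d) = 6.5227² / (2 × 4.434) = 42.546 / 8.868 = 4.7977 m/s².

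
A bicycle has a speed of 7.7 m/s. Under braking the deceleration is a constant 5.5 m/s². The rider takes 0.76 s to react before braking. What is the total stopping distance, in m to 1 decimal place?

Reaction distance = v·t_r = 7.7000 × 0.76 = 5.852 m.
Braking distance = v²/(2a) = 7.7000² / (2 × 5.500) = 59.290 / 11.000 = 5.390 m.
Total = 5.852 + 5.390 = 11.242 m.

Total stopping distance ≈ 11.2 m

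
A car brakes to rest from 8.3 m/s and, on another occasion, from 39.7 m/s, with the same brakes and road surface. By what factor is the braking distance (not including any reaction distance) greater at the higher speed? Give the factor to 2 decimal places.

Factor ≈ 22.88

Braking distance d = v²/(2a), so with a fixed, d ∝ v².
Factor = (39.7/8.3)² = 4.7831² = 22.8780.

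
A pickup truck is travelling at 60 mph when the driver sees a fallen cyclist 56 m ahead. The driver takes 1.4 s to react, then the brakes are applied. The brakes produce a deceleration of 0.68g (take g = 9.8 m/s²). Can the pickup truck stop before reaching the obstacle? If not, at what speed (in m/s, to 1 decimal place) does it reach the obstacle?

No — it strikes the obstacle at 21.8 m/s

60 mph × 0.44704 = 26.8224 m/s.
a = 0.68 × 9.8 = 6.664 m/s².
Reaction distance = 26.8224 × 1.4 = 37.551 m.
Braking distance needed to stop: v²/(2a) = 719.441 / 13.328 = 53.980 m, so total needed = 37.551 + 53.980 = 91.531 m > 56 m — it cannot stop.
Distance remaining when braking begins: 56 − 37.551 = 18.449 m.
v² = v₀² − 2a·d = 719.441 − 2 × 6.664 × 18.449 = 473.553 m²/s².
v = √473.553 = 21.761 m/s.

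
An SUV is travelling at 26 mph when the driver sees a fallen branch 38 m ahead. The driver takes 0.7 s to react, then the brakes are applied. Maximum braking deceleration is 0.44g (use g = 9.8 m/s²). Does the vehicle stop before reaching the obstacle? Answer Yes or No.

Yes

26 mph × 0.44704 = 11.6230 m/s.
a = 0.44 × 9.8 = 4.312 m/s².
Reaction distance = 11.6230 × 0.7 = 8.136 m.
Braking distance = v²/(2a) = 135.094 / 8.624 = 15.665 m.
Total stopping distance = 8.136 + 15.665 = 23.801 m, vs 38 m available — it stops with 38 − 23.801 = 14.199 m to spare.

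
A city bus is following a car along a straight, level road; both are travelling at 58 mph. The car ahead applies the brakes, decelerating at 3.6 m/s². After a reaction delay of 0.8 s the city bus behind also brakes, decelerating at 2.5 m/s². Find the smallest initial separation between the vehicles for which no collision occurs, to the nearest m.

58 mph × 0.44704 = 25.9283 m/s.
Leader travels v²/(2a_L) = 672.277 / 7.200 = 93.372 m before stopping.
Follower covers v·t_r = 25.9283 × 0.8 = 20.743 m while reacting, then v²/(2a_F) = 672.277 / 5.000 = 134.455 m while braking, for a total of 20.743 + 134.455 = 155.198 m.
Since a_F ≤ a_L and the follower starts braking later, the follower is never slower than the leader, so the closest approach is when both have stopped.
Minimum gap = 155.198 − 93.372 = 61.826 m.

Minimum gap ≈ 62 m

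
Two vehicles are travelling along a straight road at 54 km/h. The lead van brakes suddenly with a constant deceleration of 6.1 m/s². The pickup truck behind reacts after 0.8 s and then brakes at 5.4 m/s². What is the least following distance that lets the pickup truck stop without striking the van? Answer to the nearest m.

Minimum gap ≈ 14 m

54 km/h ÷ 3.6 = 15.0000 m/s.
Leader travels v²/(2a_L) = 225.000 / 12.200 = 18.443 m before stopping.
Follower covers v·t_r = 15.0000 × 0.8 = 12.000 m while reacting, then v²/(2a_F) = 225.000 / 10.800 = 20.833 m while braking, for a total of 12.000 + 20.833 = 32.833 m.
Since a_F ≤ a_L and the follower starts braking later, the follower is never slower than the leader, so the closest approach is when both have stopped.
Minimum gap = 32.833 − 18.443 = 14.390 m.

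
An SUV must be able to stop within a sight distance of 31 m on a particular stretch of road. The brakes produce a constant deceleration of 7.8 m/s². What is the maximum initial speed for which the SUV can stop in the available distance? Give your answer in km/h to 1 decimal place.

v²/(2a) = d ⇒ v = √(2 × 7.800 × 31) = √483.60 = 21.9909 m/s.
21.9909 m/s × 3.6 = 79.167 km/h.

Maximum speed ≈ 79.2 km/h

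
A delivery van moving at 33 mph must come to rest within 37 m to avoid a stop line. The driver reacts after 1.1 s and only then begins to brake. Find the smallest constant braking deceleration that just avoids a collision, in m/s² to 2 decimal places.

33 mph × 0.44704 = 14.7523 m/s.
Distance covered during reaction = 14.7523 × 1.1 = 16.228 m.
Distance available for braking: 37 − 16.228 = 20.772 m.
v² = 2a·d ⇒ a = v²/(2d) = 14.7523² / (2 × 20.772) = 217.630 / 41.544 = 5.2385 m/s².

Required deceleration ≈ 5.24 m/s²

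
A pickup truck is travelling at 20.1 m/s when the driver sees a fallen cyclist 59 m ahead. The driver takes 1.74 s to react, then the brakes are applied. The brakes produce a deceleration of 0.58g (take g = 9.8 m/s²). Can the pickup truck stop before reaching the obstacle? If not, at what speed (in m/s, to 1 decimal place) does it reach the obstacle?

No — it strikes the obstacle at 11.4 m/s

a = 0.58 × 9.8 = 5.684 m/s².
Reaction distance = 20.1000 × 1.74 = 34.974 m.
Braking distance needed to stop: v²/(2a) = 404.010 / 11.368 = 35.539 m, so total needed = 34.974 + 35.539 = 70.513 m > 59 m — it cannot stop.
Distance remaining when braking begins: 59 − 34.974 = 24.026 m.
v² = v₀² − 2a·d = 404.010 − 2 × 5.684 × 24.026 = 130.882 m²/s².
v = √130.882 = 11.440 m/s.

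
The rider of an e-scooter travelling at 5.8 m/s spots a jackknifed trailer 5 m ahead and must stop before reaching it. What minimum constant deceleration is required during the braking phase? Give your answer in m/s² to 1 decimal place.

v² = 2a·d ⇒ a = v²/(2d) = 5.8000² / (2 × 5.000) = 33.640 / 10.000 = 3.3640 m/s².

Required deceleration ≈ 3.4 m/s²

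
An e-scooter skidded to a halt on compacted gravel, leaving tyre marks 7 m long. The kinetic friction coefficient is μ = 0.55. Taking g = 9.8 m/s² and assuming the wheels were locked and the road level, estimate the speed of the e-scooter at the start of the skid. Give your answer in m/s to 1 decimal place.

Initial speed ≈ 8.7 m/s

Deceleration a = μg = 0.55 × 9.8 = 5.390 m/s².
v = √(2a·d) = √(2 × 5.390 × 7) = √75.460 = 8.6868 m/s.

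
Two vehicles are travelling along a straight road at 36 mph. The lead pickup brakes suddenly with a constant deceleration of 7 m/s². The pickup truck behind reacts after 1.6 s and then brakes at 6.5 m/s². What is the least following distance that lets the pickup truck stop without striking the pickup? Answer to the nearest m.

Minimum gap ≈ 27 m

36 mph × 0.44704 = 16.0934 m/s.
Leader travels v²/(2a_L) = 258.998 / 14.000 = 18.500 m before stopping.
Follower covers v·t_r = 16.0934 × 1.6 = 25.749 m while reacting, then v²/(2a_F) = 258.998 / 13.000 = 19.923 m while braking, for a total of 25.749 + 19.923 = 45.672 m.
Since a_F ≤ a_L and the follower starts braking later, the follower is never slower than the leader, so the closest approach is when both have stopped.
Minimum gap = 45.672 − 18.500 = 27.172 m.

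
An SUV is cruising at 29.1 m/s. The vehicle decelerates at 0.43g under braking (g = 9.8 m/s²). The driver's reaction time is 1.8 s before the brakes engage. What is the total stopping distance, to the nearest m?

Total stopping distance ≈ 153 m

a = 0.43 × 9.8 = 4.214 m/s².
Reaction distance = v·t_r = 29.1000 × 1.8 = 52.380 m.
Braking distance = v²/(2a) = 29.1000² / (2 × 4.214) = 846.810 / 8.428 = 100.476 m.
Total = 52.380 + 100.476 = 152.856 m.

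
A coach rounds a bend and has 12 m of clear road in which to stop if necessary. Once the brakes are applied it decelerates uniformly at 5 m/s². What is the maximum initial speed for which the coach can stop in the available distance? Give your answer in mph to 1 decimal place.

v²/(2a) = d ⇒ v = √(2 × 5.000 × 12) = √120.00 = 10.9545 m/s.
10.9545 m/s ÷ 0.44704 = 24.505 mph.

Maximum speed ≈ 24.5 mph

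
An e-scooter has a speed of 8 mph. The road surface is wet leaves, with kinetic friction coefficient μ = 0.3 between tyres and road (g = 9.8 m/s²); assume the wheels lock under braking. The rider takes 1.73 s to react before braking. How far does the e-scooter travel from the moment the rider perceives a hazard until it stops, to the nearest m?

8 mph × 0.44704 = 3.5763 m/s.
a = μg = 0.3 × 9.8 = 2.940 m/s².
Reaction distance = v·t_r = 3.5763 × 1.73 = 6.187 m.
Braking distance = v²/(2a) = 3.5763² / (2 × 2.940) = 12.790 / 5.880 = 2.175 m.
Total = 6.187 + 2.175 = 8.362 m.

Total stopping distance ≈ 8 m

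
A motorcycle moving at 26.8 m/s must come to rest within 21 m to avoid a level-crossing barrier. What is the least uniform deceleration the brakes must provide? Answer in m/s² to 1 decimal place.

Required deceleration ≈ 17.1 m/s²

v² = 2a·d ⇒ a = v²/(2d) = 26.8000² / (2 × 21.000) = 718.240 / 42.000 = 17.1010 m/s².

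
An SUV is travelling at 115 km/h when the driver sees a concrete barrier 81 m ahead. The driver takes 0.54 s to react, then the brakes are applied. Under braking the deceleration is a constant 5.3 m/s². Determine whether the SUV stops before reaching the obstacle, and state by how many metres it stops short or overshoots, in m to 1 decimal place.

No — it overshoots by 32.5 m

115 km/h ÷ 3.6 = 31.9444 m/s.
Reaction distance = 31.9444 × 0.54 = 17.250 m.
Braking distance = v²/(2a) = 1020.445 / 10.600 = 96.268 m.
Total stopping distance = 17.250 + 96.268 = 113.518 m, vs 81 m available — it cannot stop in time and overshoots by 113.518 − 81 = 32.518 m.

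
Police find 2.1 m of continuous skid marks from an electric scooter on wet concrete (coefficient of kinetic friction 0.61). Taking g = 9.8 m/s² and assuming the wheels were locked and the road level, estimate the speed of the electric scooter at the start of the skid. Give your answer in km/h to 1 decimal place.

Initial speed ≈ 18.0 km/h

Deceleration a = μg = 0.61 × 9.8 = 5.978 m/s².
v = √(2a·d) = √(2 × 5.978 × 2.1) = √25.108 = 5.0108 m/s.
= 5.0108 × 3.6 = 18.039 km/h.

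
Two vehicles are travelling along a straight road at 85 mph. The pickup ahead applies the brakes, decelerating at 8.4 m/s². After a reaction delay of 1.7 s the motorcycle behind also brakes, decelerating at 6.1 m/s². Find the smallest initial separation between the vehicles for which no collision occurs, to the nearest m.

Minimum gap ≈ 97 m

85 mph × 0.44704 = 37.9984 m/s.
Leader travels v²/(2a_L) = 1443.878 / 16.800 = 85.945 m before stopping.
Follower covers v·t_r = 37.9984 × 1.7 = 64.597 m while reacting, then v²/(2a_F) = 1443.878 / 12.200 = 118.351 m while braking, for a total of 64.597 + 118.351 = 182.948 m.
Since a_F ≤ a_L and the follower starts braking later, the follower is never slower than the leader, so the closest approach is when both have stopped.
Minimum gap = 182.948 − 85.945 = 97.003 m.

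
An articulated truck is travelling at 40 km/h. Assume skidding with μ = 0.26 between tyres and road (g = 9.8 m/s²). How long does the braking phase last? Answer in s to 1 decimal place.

Braking time ≈ 4.4 s

40 km/h ÷ 3.6 = 11.1111 m/s.
a = μg = 0.26 × 9.8 = 2.548 m/s².
Braking time = v/a = 11.1111 / 2.548 = 4.361 s.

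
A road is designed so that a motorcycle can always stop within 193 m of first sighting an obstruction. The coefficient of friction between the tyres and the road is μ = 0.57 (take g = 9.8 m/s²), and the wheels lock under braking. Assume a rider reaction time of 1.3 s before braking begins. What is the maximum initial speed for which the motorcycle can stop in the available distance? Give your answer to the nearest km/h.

Maximum speed ≈ 143 km/h

a = μg = 0.57 × 9.8 = 5.586 m/s².
Stopping distance: v·t_r + v²/(2a) = 193 with t_r = 1.3 s and a = 5.586 m/s².
So v² + 14.524 v − 2156.20 = 0.
Positive root: v = −a·t_r + √((a·t_r)² + 2a·d) = −7.262 + √(52.737 + 2156.20) = 39.7373 m/s.
39.7373 m/s × 3.6 = 143.054 km/h.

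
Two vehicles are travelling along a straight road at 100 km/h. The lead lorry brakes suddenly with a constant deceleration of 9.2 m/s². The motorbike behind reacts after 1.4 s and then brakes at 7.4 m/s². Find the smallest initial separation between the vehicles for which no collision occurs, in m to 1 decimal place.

Minimum gap ≈ 49.1 m

100 km/h ÷ 3.6 = 27.7778 m/s.
Leader travels v²/(2a_L) = 771.606 / 18.400 = 41.935 m before stopping.
Follower covers v·t_r = 27.7778 × 1.4 = 38.889 m while reacting, then v²/(2a_F) = 771.606 / 14.800 = 52.136 m while braking, for a total of 38.889 + 52.136 = 91.025 m.
Since a_F ≤ a_L and the follower starts braking later, the follower is never slower than the leader, so the closest approach is when both have stopped.
Minimum gap = 91.025 − 41.935 = 49.090 m.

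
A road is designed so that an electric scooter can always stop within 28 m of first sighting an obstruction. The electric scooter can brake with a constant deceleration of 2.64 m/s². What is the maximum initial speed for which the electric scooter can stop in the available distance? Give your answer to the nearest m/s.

Maximum speed ≈ 12 m/s

v²/(2a) = d ⇒ v = √(2 × 2.640 × 28) = √147.84 = 12.1589 m/s.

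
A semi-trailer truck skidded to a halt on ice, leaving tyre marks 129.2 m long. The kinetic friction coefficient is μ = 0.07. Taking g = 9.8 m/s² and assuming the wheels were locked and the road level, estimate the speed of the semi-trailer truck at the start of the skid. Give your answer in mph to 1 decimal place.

Initial speed ≈ 29.8 mph

Deceleration a = μg = 0.07 × 9.8 = 0.686 m/s².
v = √(2a·d) = √(2 × 0.686 × 129.2) = √177.262 = 13.3140 m/s.
= 13.3140 ÷ 0.44704 = 29.783 mph.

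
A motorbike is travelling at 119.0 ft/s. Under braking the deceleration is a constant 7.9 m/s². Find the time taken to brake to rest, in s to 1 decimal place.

Braking time ≈ 4.6 s

119 ft/s × 0.3048 = 36.2712 m/s.
Braking time = v/a = 36.2712 / 7.900 = 4.591 s.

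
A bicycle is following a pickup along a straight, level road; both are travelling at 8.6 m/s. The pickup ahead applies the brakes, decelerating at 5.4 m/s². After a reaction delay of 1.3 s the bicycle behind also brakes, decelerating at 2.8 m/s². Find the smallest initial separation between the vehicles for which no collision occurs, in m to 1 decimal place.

Minimum gap ≈ 17.5 m

Leader travels v²/(2a_L) = 73.960 / 10.800 = 6.848 m before stopping.
Follower covers v·t_r = 8.6000 × 1.3 = 11.180 m while reacting, then v²/(2a_F) = 73.960 / 5.600 = 13.207 m while braking, for a total of 11.180 + 13.207 = 24.387 m.
Since a_F ≤ a_L and the follower starts braking later, the follower is never slower than the leader, so the closest approach is when both have stopped.
Minimum gap = 24.387 − 6.848 = 17.539 m.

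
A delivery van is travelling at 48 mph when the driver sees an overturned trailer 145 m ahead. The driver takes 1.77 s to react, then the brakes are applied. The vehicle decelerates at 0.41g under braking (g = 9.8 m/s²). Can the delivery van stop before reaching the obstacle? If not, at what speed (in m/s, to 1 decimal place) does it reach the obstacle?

48 mph × 0.44704 = 21.4579 m/s.
a = 0.41 × 9.8 = 4.018 m/s².
Reaction distance = 21.4579 × 1.77 = 37.980 m.
Braking distance = v²/(2a) = 460.441 / 8.036 = 57.297 m.
Total stopping distance = 37.980 + 57.297 = 95.277 m, vs 145 m available — it stops with 145 − 95.277 = 49.723 m to spare.

Yes — it stops about 49.7 m short of the obstacle, so it never reaches it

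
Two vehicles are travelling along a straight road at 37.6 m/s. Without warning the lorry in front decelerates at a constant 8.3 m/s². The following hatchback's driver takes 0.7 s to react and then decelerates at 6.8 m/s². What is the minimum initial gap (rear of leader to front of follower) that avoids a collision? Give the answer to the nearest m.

Minimum gap ≈ 45 m

Leader travels v²/(2a_L) = 1413.760 / 16.600 = 85.166 m before stopping.
Follower covers v·t_r = 37.6000 × 0.7 = 26.320 m while reacting, then v²/(2a_F) = 1413.760 / 13.600 = 103.953 m while braking, for a total of 26.320 + 103.953 = 130.273 m.
Since a_F ≤ a_L and the follower starts braking later, the follower is never slower than the leader, so the closest approach is when both have stopped.
Minimum gap = 130.273 − 85.166 = 45.107 m.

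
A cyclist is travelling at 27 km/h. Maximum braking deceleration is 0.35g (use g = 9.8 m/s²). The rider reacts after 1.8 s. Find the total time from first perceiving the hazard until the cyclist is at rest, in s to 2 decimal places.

27 km/h ÷ 3.6 = 7.5000 m/s.
a = 0.35 × 9.8 = 3.430 m/s².
Braking time = v/a = 7.5000 / 3.430 = 2.187 s.
Total = 1.8 + 2.187 = 3.987 s.

Total time ≈ 3.99 s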